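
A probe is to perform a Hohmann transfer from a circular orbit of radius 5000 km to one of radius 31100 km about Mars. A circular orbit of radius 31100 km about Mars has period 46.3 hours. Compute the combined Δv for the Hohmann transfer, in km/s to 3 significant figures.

Δv = 1.47 km/s

From Kepler's third law T² = 4π²r³/μ at r = 31100 km, T = 46.3 hours = 46.3 × 3600 s = 1.6668×10^5 s: μ = 4π²r³/T² = 42743.9 km³/s².
Transfer-ellipse semi-major axis a_t = (r₁ + r₂)/2 = (5000 + 31100)/2 = 18050 km.
Circular speed at r₁: v₁ = √(μ/r₁) = √(42743.9/5000) = 2.9238 km/s.
Transfer-orbit speed at r₁ (vis-viva equation): v_p = √[μ(2/r₁ − 1/a_t)] = 3.8379 km/s.
First burn Δv₁ = |v_p − v₁| = 0.9141 km/s.
At r₂, v₂ = √(μ/r₂) = 1.1723 km/s.
Transfer-orbit speed at r₂: v_a = √[μ(2/r₂ − 1/a_t)] = 0.61703 km/s.
Second burn Δv₂ = |v₂ − v_a| = 0.5553 km/s.
Δv = Δv₁ + Δv₂ = 0.9141 + 0.5553 = 1.469 km/s.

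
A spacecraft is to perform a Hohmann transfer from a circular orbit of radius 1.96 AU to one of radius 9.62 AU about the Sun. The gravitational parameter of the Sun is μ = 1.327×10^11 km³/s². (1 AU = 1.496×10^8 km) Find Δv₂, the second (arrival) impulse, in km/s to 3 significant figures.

In km: r₁ = 1.96 × 1.496×10^8 = 2.93216×10^8 km; r₂ = 9.62 × 1.496×10^8 = 1.439152×10^9 km.
The Hohmann ellipse has a_t = (r₁ + r₂)/2 = 8.66184×10^8 km.
On the circular orbit at r = 1.439152×10^9 km, v_c = √(μ/r) = 9.6025 km/s.
Vis-viva on the transfer ellipse at r = 1.439152×10^9 km gives v_t = √[μ(2/r − 1/a_t)] = 5.5869 km/s.
Δv₂ = |v_t − v_c| = |5.5869 − 9.6025| = 4.016 km/s.

Δv₂ = 4.02 km/s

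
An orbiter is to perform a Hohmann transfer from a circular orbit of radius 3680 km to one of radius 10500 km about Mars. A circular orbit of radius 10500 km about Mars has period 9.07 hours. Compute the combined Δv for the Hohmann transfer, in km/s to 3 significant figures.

Δv = 1.31 km/s

From Kepler's third law T² = 4π²r³/μ at r = 10500 km, T = 9.07 hours = 9.07 × 3600 s = 32652 s: μ = 4π²r³/T² = 42865.5 km³/s².
Transfer-ellipse semi-major axis a_t = (r₁ + r₂)/2 = (3680 + 10500)/2 = 7090 km.
Circular speed at r₁: v₁ = √(μ/r₁) = √(42865.5/3680) = 3.4130 km/s.
Transfer-orbit speed at r₁ (v² = μ(2/r − 1/a)): v_p = √[μ(2/r₁ − 1/a_t)] = 4.1534 km/s.
First burn Δv₁ = |v_p − v₁| = 0.7404 km/s.
At r₂, v₂ = √(μ/r₂) = 2.0205 km/s.
Transfer-orbit speed at r₂: v_a = √[μ(2/r₂ − 1/a_t)] = 1.4557 km/s.
Second burn Δv₂ = |v₂ − v_a| = 0.5648 km/s.
Total Δv = Δv₁ + Δv₂ = 1.305 km/s.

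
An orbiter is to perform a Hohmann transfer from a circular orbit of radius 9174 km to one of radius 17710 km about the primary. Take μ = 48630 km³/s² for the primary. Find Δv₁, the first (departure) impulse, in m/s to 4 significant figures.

Semi-major axis of the transfer orbit: a_t = (9174 + 17710)/2 = 13442 km.
On the circular orbit at r = 9174 km, v_c = √(μ/r) = 2.302358 km/s.
Vis-viva on the transfer ellipse at r = 9174 km gives v_t = √[μ(2/r − 1/a_t)] = 2.642714 km/s.
Δv₁ = |v_t − v_c| = |2.642714 − 2.302358| = 0.3404 km/s.

Δv₁ = 340.4 m/s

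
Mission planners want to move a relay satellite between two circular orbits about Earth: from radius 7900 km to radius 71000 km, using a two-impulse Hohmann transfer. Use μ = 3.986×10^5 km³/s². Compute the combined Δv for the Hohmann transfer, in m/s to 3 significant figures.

Δv = 3740 m/s

Semi-major axis of the transfer orbit: a_t = (7900 + 71000)/2 = 39450 km.
At r₁ the circular-orbit speed is v₁ = √(μ/r₁) = 7.103 km/s.
On the transfer ellipse at r₁, v² = μ(2/r − 1/a) gives v_p = √[μ(2/r₁ − 1/a_t)] = 9.529 km/s.
First burn Δv₁ = |v_p − v₁| = 2.426 km/s.
Circular speed at r₂: v₂ = √(μ/r₂) = 2.369 km/s.
Transfer-orbit speed at r₂: v_a = √[μ(2/r₂ − 1/a_t)] = 1.060 km/s.
Second burn Δv₂ = |v₂ − v_a| = 1.309 km/s.
Total Δv = Δv₁ + Δv₂ = 3.735 km/s.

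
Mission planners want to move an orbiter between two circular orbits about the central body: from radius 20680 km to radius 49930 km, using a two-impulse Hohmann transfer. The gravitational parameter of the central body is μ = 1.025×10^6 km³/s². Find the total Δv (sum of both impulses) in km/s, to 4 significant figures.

Δv = 2.395 km/s

Semi-major axis of the transfer orbit: a_t = (20680 + 49930)/2 = 35305 km.
Circular speed at r₁: v₁ = √(μ/r₁) = √(1.025×10^6/20680) = 7.040 km/s.
Transfer-orbit speed at r₁ (v² = μ(2/r − 1/a)): v_p = √[μ(2/r₁ − 1/a_t)] = 8.372 km/s.
First burn Δv₁ = |v_p − v₁| = 1.332 km/s.
Circular speed at r₂: v₂ = √(μ/r₂) = 4.531 km/s.
Transfer-orbit speed at r₂: v_a = √[μ(2/r₂ − 1/a_t)] = 3.468 km/s.
Second burn Δv₂ = |v₂ − v_a| = 1.063 km/s.
Total Δv = Δv₁ + Δv₂ = 2.395 km/s.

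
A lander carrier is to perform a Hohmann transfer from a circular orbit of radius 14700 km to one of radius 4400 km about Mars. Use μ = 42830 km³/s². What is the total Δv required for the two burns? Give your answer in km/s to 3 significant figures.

Transfer-ellipse semi-major axis a_t = (r₁ + r₂)/2 = (14700 + 4400)/2 = 9550 km.
At r₁ the circular-orbit speed is v₁ = √(μ/r₁) = 1.7069 km/s.
Transfer-orbit speed at r₁ (v² = μ(2/r − 1/a)): v_a = √[μ(2/r₁ − 1/a_t)] = 1.1586 km/s.
First burn Δv₁ = |v_a − v₁| = 0.5483 km/s.
At r₂, v₂ = √(μ/r₂) = 3.11995 km/s.
Transfer-orbit speed at r₂: v_p = √[μ(2/r₂ − 1/a_t)] = 3.87084 km/s.
Second burn Δv₂ = |v₂ − v_p| = 0.7509 km/s.
Δv = Δv₁ + Δv₂ = 0.5483 + 0.7509 = 1.299 km/s.

Δv = 1.30 km/s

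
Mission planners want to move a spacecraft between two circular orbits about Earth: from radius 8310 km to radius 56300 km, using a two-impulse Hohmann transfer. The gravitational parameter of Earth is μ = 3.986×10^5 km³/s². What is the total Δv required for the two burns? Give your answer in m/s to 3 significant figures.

Δv = 3530 m/s

Transfer-ellipse semi-major axis a_t = (r₁ + r₂)/2 = (8310 + 56300)/2 = 32305 km.
At r₁ the circular-orbit speed is v₁ = √(μ/r₁) = 6.926 km/s.
Transfer-orbit speed at r₁ (vis-viva): v_p = √[μ(2/r₁ − 1/a_t)] = 9.143 km/s.
First burn Δv₁ = |v_p − v₁| = 2.217 km/s.
At r₂, v₂ = √(μ/r₂) = 2.661 km/s.
Transfer-orbit speed at r₂: v_a = √[μ(2/r₂ − 1/a_t)] = 1.350 km/s.
Second burn Δv₂ = |v₂ − v_a| = 1.311 km/s.
Δv = Δv₁ + Δv₂ = 2.217 + 1.311 = 3.528 km/s.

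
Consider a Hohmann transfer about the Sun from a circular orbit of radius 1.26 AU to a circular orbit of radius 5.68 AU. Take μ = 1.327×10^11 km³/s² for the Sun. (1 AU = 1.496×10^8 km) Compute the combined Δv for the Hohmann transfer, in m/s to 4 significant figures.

In km: r₁ = 1.26 × 1.496×10^8 = 1.88496×10^8 km; r₂ = 5.68 × 1.496×10^8 = 8.49728×10^8 km.
Semi-major axis of the transfer orbit: a_t = (1.88496×10^8 + 8.49728×10^8)/2 = 5.19112×10^8 km.
Circular speed at r₁: v₁ = √(μ/r₁) = √(1.327×10^11/1.88496×10^8) = 26.53288 km/s.
On the transfer ellipse at r₁, vis-viva gives v_p = √[μ(2/r₁ − 1/a_t)] = 33.94641 km/s.
First burn Δv₁ = |v_p − v₁| = 7.414 km/s.
Circular speed at r₂: v₂ = √(μ/r₂) = 12.4967 km/s.
Transfer-orbit speed at r₂: v_a = √[μ(2/r₂ − 1/a_t)] = 7.53037 km/s.
Second burn Δv₂ = |v₂ − v_a| = 4.966 km/s.
Δv = Δv₁ + Δv₂ = 7.414 + 4.966 = 12.38 km/s.

Δv = 12380 m/s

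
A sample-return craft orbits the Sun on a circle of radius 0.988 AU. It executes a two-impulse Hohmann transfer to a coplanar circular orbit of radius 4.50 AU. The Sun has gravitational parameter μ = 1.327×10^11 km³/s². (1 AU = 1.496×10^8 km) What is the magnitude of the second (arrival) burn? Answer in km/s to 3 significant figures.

In km: r₁ = 0.988 × 1.496×10^8 = 1.478048×10^8 km; r₂ = 4.50 × 1.496×10^8 = 6.732×10^8 km.
Transfer-ellipse semi-major axis a_t = (r₁ + r₂)/2 = (1.478048×10^8 + 6.732×10^8)/2 = 4.105024×10^8 km.
On the circular orbit at r = 6.732×10^8 km, v_c = √(μ/r) = 14.04 km/s.
Vis-viva on the transfer ellipse at r = 6.732×10^8 km gives v_t = √[μ(2/r − 1/a_t)] = 8.425 km/s.
Δv₂ = |v_t − v_c| = |8.425 − 14.04| = 5.615 km/s.

Δv₂ = 5.62 km/s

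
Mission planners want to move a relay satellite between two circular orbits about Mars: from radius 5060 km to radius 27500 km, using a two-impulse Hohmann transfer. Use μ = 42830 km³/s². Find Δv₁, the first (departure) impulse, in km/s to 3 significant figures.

Semi-major axis of the transfer orbit: a_t = (5060 + 27500)/2 = 16280 km.
On the circular orbit at r = 5060 km, v_c = √(μ/r) = 2.9094 km/s.
Transfer-orbit speed at the same r (vis-viva, a = a_t): v_t = √[μ(2/r − 1/a_t)] = 3.7813 km/s.
Δv₁ = |v_t − v_c| = |3.7813 − 2.9094| = 0.8719 km/s.

Δv₁ = 0.872 km/s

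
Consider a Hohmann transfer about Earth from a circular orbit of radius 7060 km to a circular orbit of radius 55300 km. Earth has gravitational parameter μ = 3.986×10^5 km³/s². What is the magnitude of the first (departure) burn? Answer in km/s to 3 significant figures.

Δv₁ = 2.49 km/s

Semi-major axis of the transfer orbit: a_t = (7060 + 55300)/2 = 31180 km.
Circular speed at r = 7060 km: v_c = √(μ/r) = 7.5139 km/s.
Vis-viva on the transfer ellipse at r = 7060 km gives v_t = √[μ(2/r − 1/a_t)] = 10.007 km/s.
Δv₁ = |v_t − v_c| = |10.007 − 7.5139| = 2.493 km/s.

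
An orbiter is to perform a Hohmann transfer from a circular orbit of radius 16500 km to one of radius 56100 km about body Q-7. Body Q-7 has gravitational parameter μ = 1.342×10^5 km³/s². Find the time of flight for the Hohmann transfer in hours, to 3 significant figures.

Transfer-ellipse semi-major axis a_t = (r₁ + r₂)/2 = (16500 + 56100)/2 = 36300 km.
Half the transfer-orbit period gives t = π√(a_t³/μ) = 59310 s.
Converting: 59310 s ÷ 3600 s/hour = 16.5 hours.

t = 16.5 hours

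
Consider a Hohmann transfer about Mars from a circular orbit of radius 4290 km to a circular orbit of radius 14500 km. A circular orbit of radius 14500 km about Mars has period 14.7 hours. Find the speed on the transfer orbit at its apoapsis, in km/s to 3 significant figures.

From Kepler's third law T² = 4π²r³/μ at r = 14500 km, T = 14.7 hours = 14.7 × 3600 s = 52920 s: μ = 4π²r³/T² = 42975.8 km³/s².
Semi-major axis of the transfer orbit: a_t = (4290 + 14500)/2 = 9395 km.
The apoapsis of the transfer ellipse is at r = 14500 km.
From the vis-viva equation, v = √[μ(2/r − 1/a_t)] = 1.163 km/s.

v = 1.16 km/s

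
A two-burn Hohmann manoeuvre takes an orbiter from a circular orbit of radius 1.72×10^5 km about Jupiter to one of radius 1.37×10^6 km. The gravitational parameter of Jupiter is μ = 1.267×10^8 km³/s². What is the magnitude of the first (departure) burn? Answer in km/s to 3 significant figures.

The Hohmann ellipse has a_t = (r₁ + r₂)/2 = 7.710×10^5 km.
Circular speed at r = 1.720×10^5 km: v_c = √(μ/r) = 27.141 km/s.
Vis-viva on the transfer ellipse at r = 1.720×10^5 km gives v_t = √[μ(2/r − 1/a_t)] = 36.179 km/s.
Δv₁ = |v_t − v_c| = |36.179 − 27.141| = 9.038 km/s.

Δv₁ = 9.04 km/s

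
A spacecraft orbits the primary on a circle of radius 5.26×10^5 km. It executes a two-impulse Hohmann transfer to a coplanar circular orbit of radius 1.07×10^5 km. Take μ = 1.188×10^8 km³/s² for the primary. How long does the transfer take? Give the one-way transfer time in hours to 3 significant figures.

Semi-major axis of the transfer orbit: a_t = (5.260×10^5 + 1.070×10^5)/2 = 3.165×10^5 km.
Half the transfer-orbit period gives t = π√(a_t³/μ) = 51320 s.
Converting: 51320 s ÷ 3600 s/hour = 14.3 hours.

t = 14.3 hours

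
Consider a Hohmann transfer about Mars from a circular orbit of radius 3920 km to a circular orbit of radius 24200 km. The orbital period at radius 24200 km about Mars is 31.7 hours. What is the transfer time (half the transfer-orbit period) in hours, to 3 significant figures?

From Kepler's third law T² = 4π²r³/μ at r = 24200 km, T = 31.7 hours = 31.7 × 3600 s = 1.1412×10^5 s: μ = 4π²r³/T² = 42961.8 km³/s².
Transfer-ellipse semi-major axis a_t = (r₁ + r₂)/2 = (3920 + 24200)/2 = 14060 km.
Transfer time t = π√(a_t³/μ) = π√((14060)³ / 42961.8) = 25270 s.
Converting: 25270 s ÷ 3600 s/hour = 7.02 hours.

t = 7.02 hours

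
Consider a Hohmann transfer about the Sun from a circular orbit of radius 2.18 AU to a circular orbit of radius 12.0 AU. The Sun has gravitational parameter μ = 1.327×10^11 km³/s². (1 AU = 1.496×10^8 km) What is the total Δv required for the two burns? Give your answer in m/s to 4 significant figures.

In km: r₁ = 2.18 × 1.496×10^8 = 3.26128×10^8 km; r₂ = 12.0 × 1.496×10^8 = 1.7952×10^9 km.
Transfer-ellipse semi-major axis a_t = (r₁ + r₂)/2 = (3.26128×10^8 + 1.7952×10^9)/2 = 1.060664×10^9 km.
Circular speed at r₁: v₁ = √(μ/r₁) = √(1.327×10^11/3.26128×10^8) = 20.172 km/s.
Transfer-orbit speed at r₁ (vis-viva): v_p = √[μ(2/r₁ − 1/a_t)] = 26.243 km/s.
First burn Δv₁ = |v_p − v₁| = 6.071 km/s.
Circular speed at r₂: v₂ = √(μ/r₂) = 8.5976 km/s.
Transfer-orbit speed at r₂: v_a = √[μ(2/r₂ − 1/a_t)] = 4.7674 km/s.
Second burn Δv₂ = |v₂ − v_a| = 3.830 km/s.
Total Δv = Δv₁ + Δv₂ = 9.901 km/s.

Δv = 9901 m/s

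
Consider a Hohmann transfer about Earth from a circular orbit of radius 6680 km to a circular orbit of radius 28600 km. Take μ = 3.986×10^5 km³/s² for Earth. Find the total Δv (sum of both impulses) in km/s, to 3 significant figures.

Δv = 3.55 km/s

Transfer-ellipse semi-major axis a_t = (r₁ + r₂)/2 = (6680 + 28600)/2 = 17640 km.
At r₁ the circular-orbit speed is v₁ = √(μ/r₁) = 7.725 km/s.
On the transfer ellipse at r₁, vis-viva equation gives v_p = √[μ(2/r₁ − 1/a_t)] = 9.836 km/s.
First burn Δv₁ = |v_p − v₁| = 2.111 km/s.
At r₂, v₂ = √(μ/r₂) = 3.733 km/s.
Transfer-orbit speed at r₂: v_a = √[μ(2/r₂ − 1/a_t)] = 2.297 km/s.
Second burn Δv₂ = |v₂ − v_a| = 1.436 km/s.
Total Δv = Δv₁ + Δv₂ = 3.547 km/s.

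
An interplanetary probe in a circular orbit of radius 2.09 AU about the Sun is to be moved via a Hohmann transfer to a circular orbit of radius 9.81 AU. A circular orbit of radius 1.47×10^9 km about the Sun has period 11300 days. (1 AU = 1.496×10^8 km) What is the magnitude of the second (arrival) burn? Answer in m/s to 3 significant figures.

From Kepler's third law T² = 4π²r³/μ at r = 1.47×10^9 km, T = 11300 days = 11300 × 86400 s = 9.7632×10^8 s: μ = 4π²r³/T² = 1.31561×10^11 km³/s².
In km: r₁ = 2.09 × 1.496×10^8 = 3.12664×10^8 km; r₂ = 9.81 × 1.496×10^8 = 1.467576×10^9 km.
The Hohmann ellipse has a_t = (r₁ + r₂)/2 = 8.9012×10^8 km.
Circular speed at r = 1.467576×10^9 km: v_c = √(μ/r) = 9.468 km/s.
Transfer-orbit speed at the same r (vis-viva, a = a_t): v_t = √[μ(2/r − 1/a_t)] = 5.611 km/s.
Δv₂ = |v_t − v_c| = |5.611 − 9.468| = 3.857 km/s.

Δv₂ = 3860 m/s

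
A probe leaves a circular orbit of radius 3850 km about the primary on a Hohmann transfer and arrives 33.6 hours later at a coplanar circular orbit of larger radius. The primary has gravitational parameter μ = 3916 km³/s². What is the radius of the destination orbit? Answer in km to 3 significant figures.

r₂ = 32100 km

Transfer time t = 33.6 hours = 1.2096×10^5 s, and t = π√(a_t³/μ).
So a_t = (μ t²/π²)^(1/3) = (3916 × (1.2096×10^5)² / π²)^(1/3) = 17973 km.
Since a_t = (r₁ + r₂)/2, r₂ = 2a_t − r₁ = 2×17973 − 3850 = 32096 km.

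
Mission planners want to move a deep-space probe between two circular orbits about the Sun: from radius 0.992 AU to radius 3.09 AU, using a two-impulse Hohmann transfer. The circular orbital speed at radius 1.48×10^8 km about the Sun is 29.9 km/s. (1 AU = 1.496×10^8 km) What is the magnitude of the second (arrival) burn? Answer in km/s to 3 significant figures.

Δv₂ = 5.12 km/s

From the circular-orbit relation v² = μ/r at r = 1.48×10^8 km: μ = v²r = (29.9)² × 1.48×10^8 = 1.32313×10^11 km³/s².
In km: r₁ = 0.992 × 1.496×10^8 = 1.484032×10^8 km; r₂ = 3.09 × 1.496×10^8 = 4.62264×10^8 km.
The Hohmann ellipse has a_t = (r₁ + r₂)/2 = 3.053336×10^8 km.
Circular speed at r = 4.62264×10^8 km: v_c = √(μ/r) = 16.918 km/s.
Transfer-orbit speed at the same r (vis-viva, a = a_t): v_t = √[μ(2/r − 1/a_t)] = 11.795 km/s.
Δv₂ = |v_t − v_c| = |11.795 − 16.918| = 5.123 km/s.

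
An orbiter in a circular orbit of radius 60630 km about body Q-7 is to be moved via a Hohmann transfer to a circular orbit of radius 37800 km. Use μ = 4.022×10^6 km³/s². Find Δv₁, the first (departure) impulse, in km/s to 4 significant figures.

Semi-major axis of the transfer orbit: a_t = (60630 + 37800)/2 = 49215 km.
On the circular orbit at r = 60630 km, v_c = √(μ/r) = 8.145 km/s.
Transfer-orbit speed at the same r (vis-viva, a = a_t): v_t = √[μ(2/r − 1/a_t)] = 7.138 km/s.
Δv₁ = |v_t − v_c| = |7.138 − 8.145| = 1.007 km/s.

Δv₁ = 1.007 km/s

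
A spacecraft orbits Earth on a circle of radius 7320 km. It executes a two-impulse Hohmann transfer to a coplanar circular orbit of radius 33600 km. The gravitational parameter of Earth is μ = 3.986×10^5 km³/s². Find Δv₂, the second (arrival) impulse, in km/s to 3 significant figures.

Semi-major axis of the transfer orbit: a_t = (7320 + 33600)/2 = 20460 km.
Circular speed at r = 33600 km: v_c = √(μ/r) = 3.444 km/s.
Vis-viva on the transfer ellipse at r = 33600 km gives v_t = √[μ(2/r − 1/a_t)] = 2.060 km/s.
Δv₂ = |v_t − v_c| = |2.060 − 3.444| = 1.384 km/s.

Δv₂ = 1.38 km/s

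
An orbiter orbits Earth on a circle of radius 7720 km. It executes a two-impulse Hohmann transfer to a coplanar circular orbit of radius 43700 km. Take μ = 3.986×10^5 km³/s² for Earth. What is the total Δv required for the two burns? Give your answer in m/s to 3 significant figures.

Transfer-ellipse semi-major axis a_t = (r₁ + r₂)/2 = (7720 + 43700)/2 = 25710 km.
At r₁ the circular-orbit speed is v₁ = √(μ/r₁) = 7.1855 km/s.
On the transfer ellipse at r₁, vis-viva equation gives v_p = √[μ(2/r₁ − 1/a_t)] = 9.3681 km/s.
First burn Δv₁ = |v_p − v₁| = 2.183 km/s.
At r₂, v₂ = √(μ/r₂) = 3.020 km/s.
Transfer-orbit speed at r₂: v_a = √[μ(2/r₂ − 1/a_t)] = 1.655 km/s.
Second burn Δv₂ = |v₂ − v_a| = 1.365 km/s.
Δv = Δv₁ + Δv₂ = 2.183 + 1.365 = 3.548 km/s.

Δv = 3550 m/s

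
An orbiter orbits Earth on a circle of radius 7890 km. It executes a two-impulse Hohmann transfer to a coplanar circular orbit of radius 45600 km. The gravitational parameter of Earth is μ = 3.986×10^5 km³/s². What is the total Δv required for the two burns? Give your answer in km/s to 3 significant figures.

Transfer-ellipse semi-major axis a_t = (r₁ + r₂)/2 = (7890 + 45600)/2 = 26745 km.
At r₁ the circular-orbit speed is v₁ = √(μ/r₁) = 7.108 km/s.
On the transfer ellipse at r₁, vis-viva equation gives v_p = √[μ(2/r₁ − 1/a_t)] = 9.281 km/s.
First burn Δv₁ = |v_p − v₁| = 2.173 km/s.
Circular speed at r₂: v₂ = √(μ/r₂) = 2.957 km/s.
Transfer-orbit speed at r₂: v_a = √[μ(2/r₂ − 1/a_t)] = 1.606 km/s.
Second burn Δv₂ = |v₂ − v_a| = 1.351 km/s.
Δv = Δv₁ + Δv₂ = 2.173 + 1.351 = 3.524 km/s.

Δv = 3.52 km/s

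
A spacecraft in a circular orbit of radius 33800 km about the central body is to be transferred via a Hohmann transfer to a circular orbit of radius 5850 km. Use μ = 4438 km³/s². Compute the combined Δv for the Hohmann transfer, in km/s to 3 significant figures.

Δv = 0.432 km/s

The Hohmann ellipse has a_t = (r₁ + r₂)/2 = 19825 km.
At r₁ the circular-orbit speed is v₁ = √(μ/r₁) = 0.36236 km/s.
Transfer-orbit speed at r₁ (vis-viva equation): v_a = √[μ(2/r₁ − 1/a_t)] = 0.19684 km/s.
First burn Δv₁ = |v_a − v₁| = 0.1655 km/s.
At r₂, v₂ = √(μ/r₂) = 0.87100 km/s.
Transfer-orbit speed at r₂: v_p = √[μ(2/r₂ − 1/a_t)] = 1.1373 km/s.
Second burn Δv₂ = |v₂ − v_p| = 0.2663 km/s.
Δv = Δv₁ + Δv₂ = 0.1655 + 0.2663 = 0.4318 km/s.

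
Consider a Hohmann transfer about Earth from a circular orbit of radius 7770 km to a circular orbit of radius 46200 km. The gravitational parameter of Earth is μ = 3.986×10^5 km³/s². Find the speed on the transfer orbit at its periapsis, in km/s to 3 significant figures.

Semi-major axis of the transfer orbit: a_t = (7770 + 46200)/2 = 26985 km.
At periapsis, r = 7770 km.
Vis-viva: v = √[μ(2/r − 1/a_t)] = √[3.986×10^5 × (2/7770 − 1/26985)] = 9.372 km/s.

v = 9.37 km/s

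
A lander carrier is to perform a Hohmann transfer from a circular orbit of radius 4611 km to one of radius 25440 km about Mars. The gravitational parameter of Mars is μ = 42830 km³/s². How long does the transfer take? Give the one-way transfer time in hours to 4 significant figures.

t = 7.766 hours

Semi-major axis of the transfer orbit: a_t = (4611 + 25440)/2 = 15025.5 km.
By Kepler's third law the transfer-orbit period is T = 2π√(a_t³/μ), so t = T/2 = 27959 s.
Converting: 27959 s ÷ 3600 s/hour = 7.766 hours.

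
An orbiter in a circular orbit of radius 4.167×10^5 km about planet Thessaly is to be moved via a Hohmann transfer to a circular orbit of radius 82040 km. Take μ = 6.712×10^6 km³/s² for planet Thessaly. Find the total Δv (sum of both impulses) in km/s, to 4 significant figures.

The Hohmann ellipse has a_t = (r₁ + r₂)/2 = 2.4937×10^5 km.
At r₁ the circular-orbit speed is v₁ = √(μ/r₁) = 4.0134 km/s.
Transfer-orbit speed at r₁ (vis-viva equation): v_a = √[μ(2/r₁ − 1/a_t)] = 2.3020 km/s.
First burn Δv₁ = |v_a − v₁| = 1.7114 km/s.
Circular speed at r₂: v₂ = √(μ/r₂) = 9.04510 km/s.
Transfer-orbit speed at r₂: v_p = √[μ(2/r₂ − 1/a_t)] = 11.6924 km/s.
Second burn Δv₂ = |v₂ − v_p| = 2.6473 km/s.
Total Δv = Δv₁ + Δv₂ = 4.359 km/s.

Δv = 4.359 km/s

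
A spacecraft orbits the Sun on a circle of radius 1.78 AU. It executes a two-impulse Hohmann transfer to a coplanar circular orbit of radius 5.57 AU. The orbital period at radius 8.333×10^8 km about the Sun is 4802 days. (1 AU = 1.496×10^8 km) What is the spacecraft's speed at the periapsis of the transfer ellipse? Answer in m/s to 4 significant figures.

v = 27480 m/s

From Kepler's third law T² = 4π²r³/μ at r = 8.333×10^8 km, T = 4802 days = 4802 × 86400 s = 4.148928×10^8 s: μ = 4π²r³/T² = 1.32706×10^11 km³/s².
In km: r₁ = 1.78 × 1.496×10^8 = 2.66288×10^8 km; r₂ = 5.57 × 1.496×10^8 = 8.33272×10^8 km.
The Hohmann ellipse has a_t = (r₁ + r₂)/2 = 5.4978×10^8 km.
The periapsis of the transfer ellipse is at r = 2.66288×10^8 km.
Applying v² = μ(2/r − 1/a_t): v = 27.48 km/s.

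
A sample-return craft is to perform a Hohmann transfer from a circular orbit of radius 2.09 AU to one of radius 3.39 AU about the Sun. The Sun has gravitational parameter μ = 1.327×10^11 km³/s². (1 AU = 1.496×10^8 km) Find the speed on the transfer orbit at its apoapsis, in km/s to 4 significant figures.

v = 14.13 km/s

In km: r₁ = 2.09 × 1.496×10^8 = 3.12664×10^8 km; r₂ = 3.39 × 1.496×10^8 = 5.07144×10^8 km.
The Hohmann ellipse has a_t = (r₁ + r₂)/2 = 4.09904×10^8 km.
At apoapsis, r = 5.07144×10^8 km.
From the vis-viva equation, v = √[μ(2/r − 1/a_t)] = 14.13 km/s.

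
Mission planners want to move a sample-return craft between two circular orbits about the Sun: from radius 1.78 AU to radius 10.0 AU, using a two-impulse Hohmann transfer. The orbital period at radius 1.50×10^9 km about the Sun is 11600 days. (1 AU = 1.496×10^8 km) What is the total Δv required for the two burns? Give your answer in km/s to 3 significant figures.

From Kepler's third law T² = 4π²r³/μ at r = 1.50×10^9 km, T = 11600 days = 11600 × 86400 s = 1.00224×10^9 s: μ = 4π²r³/T² = 1.32645×10^11 km³/s².
In km: r₁ = 1.78 × 1.496×10^8 = 2.66288×10^8 km; r₂ = 10.0 × 1.496×10^8 = 1.496×10^9 km.
Transfer-ellipse semi-major axis a_t = (r₁ + r₂)/2 = (2.66288×10^8 + 1.496×10^9)/2 = 8.81144×10^8 km.
Circular speed at r₁: v₁ = √(μ/r₁) = √(1.32645×10^11/2.66288×10^8) = 22.319 km/s.
Transfer-orbit speed at r₁ (vis-viva): v_p = √[μ(2/r₁ − 1/a_t)] = 29.081 km/s.
First burn Δv₁ = |v_p − v₁| = 6.762 km/s.
Circular speed at r₂: v₂ = √(μ/r₂) = 9.416 km/s.
Transfer-orbit speed at r₂: v_a = √[μ(2/r₂ − 1/a_t)] = 5.176 km/s.
Second burn Δv₂ = |v₂ − v_a| = 4.240 km/s.
Total Δv = Δv₁ + Δv₂ = 11.00 km/s.

Δv = 11.0 km/s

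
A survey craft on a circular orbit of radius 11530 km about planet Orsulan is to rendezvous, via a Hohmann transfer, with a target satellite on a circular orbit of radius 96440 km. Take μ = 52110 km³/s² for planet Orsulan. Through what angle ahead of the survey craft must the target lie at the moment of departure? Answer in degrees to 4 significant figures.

Transfer-ellipse semi-major axis a_t = (r₁ + r₂)/2 = (11530 + 96440)/2 = 53985 km.
Transfer time t = π√(a_t³/μ) = 1.726231×10^5 s.
The target's mean motion on its circular orbit is ω₂ = √(μ/r₂³) = 7.622102×10^-6 rad/s.
Angle swept by the target during transfer: ω₂·t = 1.3158 rad = 75.39°.
Arrival is 180° from departure on the ellipse, so φ = 180° − 75.39° = 104.6°.

φ = 104.6°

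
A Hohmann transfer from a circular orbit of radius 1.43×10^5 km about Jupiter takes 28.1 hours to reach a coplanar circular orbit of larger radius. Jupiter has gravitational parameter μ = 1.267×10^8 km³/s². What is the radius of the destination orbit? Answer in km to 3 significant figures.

Transfer time t = 28.1 hours = 1.0116×10^5 s, and t = π√(a_t³/μ).
So a_t = (μ t²/π²)^(1/3) = (1.267×10^8 × (1.0116×10^5)² / π²)^(1/3) = 5.0835×10^5 km.
Since a_t = (r₁ + r₂)/2, r₂ = 2a_t − r₁ = 2×5.0835×10^5 − 1.430×10^5 = 8.737×10^5 km.

r₂ = 8.74×10^5 km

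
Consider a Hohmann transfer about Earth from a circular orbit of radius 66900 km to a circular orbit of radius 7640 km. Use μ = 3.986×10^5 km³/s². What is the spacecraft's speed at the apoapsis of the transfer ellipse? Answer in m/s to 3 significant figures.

Transfer-ellipse semi-major axis a_t = (r₁ + r₂)/2 = (66900 + 7640)/2 = 37270 km.
The apoapsis of the transfer ellipse is at r = 66900 km.
Vis-viva: v = √[μ(2/r − 1/a_t)] = √[3.986×10^5 × (2/66900 − 1/37270)] = 1.105 km/s.

v = 1110 m/s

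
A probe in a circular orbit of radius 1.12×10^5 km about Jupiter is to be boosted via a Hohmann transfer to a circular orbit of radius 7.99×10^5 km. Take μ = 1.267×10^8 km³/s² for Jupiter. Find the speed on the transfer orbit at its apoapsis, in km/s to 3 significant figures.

The Hohmann ellipse has a_t = (r₁ + r₂)/2 = 4.555×10^5 km.
The apoapsis of the transfer ellipse is at r = 7.990×10^5 km.
Applying v² = μ(2/r − 1/a_t): v = 6.244 km/s.

v = 6.24 km/s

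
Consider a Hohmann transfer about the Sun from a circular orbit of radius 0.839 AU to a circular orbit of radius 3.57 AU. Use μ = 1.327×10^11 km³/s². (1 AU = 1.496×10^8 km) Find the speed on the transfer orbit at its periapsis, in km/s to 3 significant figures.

v = 41.4 km/s

In km: r₁ = 0.839 × 1.496×10^8 = 1.255144×10^8 km; r₂ = 3.57 × 1.496×10^8 = 5.34072×10^8 km.
Semi-major axis of the transfer orbit: a_t = (1.255144×10^8 + 5.34072×10^8)/2 = 3.297932×10^8 km.
The periapsis of the transfer ellipse is at r = 1.255144×10^8 km.
Vis-viva: v = √[μ(2/r − 1/a_t)] = √[1.327×10^11 × (2/1.255144×10^8 − 1/3.297932×10^8)] = 41.38 km/s.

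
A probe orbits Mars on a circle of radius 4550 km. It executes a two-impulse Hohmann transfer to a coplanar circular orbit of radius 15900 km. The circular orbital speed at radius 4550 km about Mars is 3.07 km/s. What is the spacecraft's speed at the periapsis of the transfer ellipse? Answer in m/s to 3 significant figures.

v = 3830 m/s

From the circular-orbit relation v² = μ/r at r = 4550 km: μ = v²r = (3.07)² × 4550 = 42883.3 km³/s².
The Hohmann ellipse has a_t = (r₁ + r₂)/2 = 10225 km.
The periapsis of the transfer ellipse is at r = 4550 km.
Applying v² = μ(2/r − 1/a_t): v = 3.828 km/s.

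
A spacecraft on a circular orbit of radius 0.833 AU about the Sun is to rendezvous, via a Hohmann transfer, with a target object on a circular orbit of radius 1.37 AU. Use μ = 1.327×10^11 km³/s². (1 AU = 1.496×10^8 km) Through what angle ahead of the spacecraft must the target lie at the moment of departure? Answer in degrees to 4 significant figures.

In km: r₁ = 0.833 × 1.496×10^8 = 1.246168×10^8 km; r₂ = 1.37 × 1.496×10^8 = 2.04952×10^8 km.
The Hohmann ellipse has a_t = (r₁ + r₂)/2 = 1.647844×10^8 km.
Transfer time t = π√(a_t³/μ) = 1.824×10^7 s.
The target's mean motion on its circular orbit is ω₂ = √(μ/r₂³) = 1.242×10^-7 rad/s.
Angle swept by the target during transfer: ω₂·t = 2.265 rad = 129.77°.
Arrival is 180° from departure on the ellipse, so φ = 180° − 129.77° = 50.23°.

φ = 50.23°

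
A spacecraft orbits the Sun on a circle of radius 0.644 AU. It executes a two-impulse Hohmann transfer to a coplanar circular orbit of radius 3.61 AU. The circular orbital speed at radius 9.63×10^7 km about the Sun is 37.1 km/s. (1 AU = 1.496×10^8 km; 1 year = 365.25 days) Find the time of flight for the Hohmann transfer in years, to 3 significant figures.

t = 1.55 years

From the circular-orbit relation v² = μ/r at r = 9.63×10^7 km: μ = v²r = (37.1)² × 9.63×10^7 = 1.32548×10^11 km³/s².
In km: r₁ = 0.644 × 1.496×10^8 = 9.63424×10^7 km; r₂ = 3.61 × 1.496×10^8 = 5.40056×10^8 km.
Semi-major axis of the transfer orbit: a_t = (9.63424×10^7 + 5.40056×10^8)/2 = 3.181992×10^8 km.
Half the transfer-orbit period gives t = π√(a_t³/μ) = 4.898×10^7 s.
Converting: 4.898×10^7 s ÷ 3.15576×10^7 s/year (365.25 × 86400) = 1.55 years.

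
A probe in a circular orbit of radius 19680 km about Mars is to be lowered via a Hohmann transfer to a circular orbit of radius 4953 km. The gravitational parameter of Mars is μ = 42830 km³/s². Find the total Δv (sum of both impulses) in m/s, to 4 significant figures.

The Hohmann ellipse has a_t = (r₁ + r₂)/2 = 12316.5 km.
Circular speed at r₁: v₁ = √(μ/r₁) = √(42830/19680) = 1.4752 km/s.
Transfer-orbit speed at r₁ (v² = μ(2/r − 1/a)): v_a = √[μ(2/r₁ − 1/a_t)] = 0.93552 km/s.
First burn Δv₁ = |v_a − v₁| = 0.5397 km/s.
Circular speed at r₂: v₂ = √(μ/r₂) = 2.9406 km/s.
Transfer-orbit speed at r₂: v_p = √[μ(2/r₂ − 1/a_t)] = 3.7171 km/s.
Second burn Δv₂ = |v₂ − v_p| = 0.7765 km/s.
Total Δv = Δv₁ + Δv₂ = 1.316 km/s.

Δv = 1316 m/s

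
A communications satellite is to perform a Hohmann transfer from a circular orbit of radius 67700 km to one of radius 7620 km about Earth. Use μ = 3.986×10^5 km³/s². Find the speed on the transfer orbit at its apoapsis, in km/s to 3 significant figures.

The Hohmann ellipse has a_t = (r₁ + r₂)/2 = 37660 km.
The apoapsis of the transfer ellipse is at r = 67700 km.
From the vis-viva equation, v = √[μ(2/r − 1/a_t)] = 1.091 km/s.

v = 1.09 km/s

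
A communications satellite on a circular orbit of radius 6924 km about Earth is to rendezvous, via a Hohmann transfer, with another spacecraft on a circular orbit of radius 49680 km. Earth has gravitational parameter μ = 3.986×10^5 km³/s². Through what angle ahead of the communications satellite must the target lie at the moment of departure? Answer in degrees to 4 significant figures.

φ = 102.6°

Transfer-ellipse semi-major axis a_t = (r₁ + r₂)/2 = (6924 + 49680)/2 = 28302 km.
The half-period of the transfer ellipse is t = π√(a_t³/μ) = 23690 s.
Target angular speed ω₂ = √(μ/r₂³) = 5.702×10^-5 rad/s.
Angle swept by the target during transfer: ω₂·t = 1.3508 rad = 77.40°.
Arrival is 180° from departure on the ellipse, so φ = 180° − 77.40° = 102.6°.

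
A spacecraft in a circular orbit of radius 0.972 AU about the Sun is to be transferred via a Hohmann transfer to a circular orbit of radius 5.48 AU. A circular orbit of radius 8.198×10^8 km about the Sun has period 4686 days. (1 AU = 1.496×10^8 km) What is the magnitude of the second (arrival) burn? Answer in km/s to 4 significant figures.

From Kepler's third law T² = 4π²r³/μ at r = 8.198×10^8 km, T = 4686 days = 4686 × 86400 s = 4.048704×10^8 s: μ = 4π²r³/T² = 1.32694×10^11 km³/s².
In km: r₁ = 0.972 × 1.496×10^8 = 1.454112×10^8 km; r₂ = 5.48 × 1.496×10^8 = 8.19808×10^8 km.
Transfer-ellipse semi-major axis a_t = (r₁ + r₂)/2 = (1.454112×10^8 + 8.19808×10^8)/2 = 4.826096×10^8 km.
On the circular orbit at r = 8.19808×10^8 km, v_c = √(μ/r) = 12.7224 km/s.
Vis-viva on the transfer ellipse at r = 8.19808×10^8 km gives v_t = √[μ(2/r − 1/a_t)] = 6.98346 km/s.
Δv₂ = |v_t − v_c| = |6.98346 − 12.7224| = 5.739 km/s.

Δv₂ = 5.739 km/s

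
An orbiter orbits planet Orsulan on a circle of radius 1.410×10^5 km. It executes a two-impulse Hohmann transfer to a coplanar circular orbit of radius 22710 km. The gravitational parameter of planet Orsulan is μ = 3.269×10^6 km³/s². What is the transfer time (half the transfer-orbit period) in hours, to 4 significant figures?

t = 11.30 hours

Semi-major axis of the transfer orbit: a_t = (1.410×10^5 + 22710)/2 = 81855 km.
Half the transfer-orbit period gives t = π√(a_t³/μ) = 40690 s.
Converting: 40690 s ÷ 3600 s/hour = 11.30 hours.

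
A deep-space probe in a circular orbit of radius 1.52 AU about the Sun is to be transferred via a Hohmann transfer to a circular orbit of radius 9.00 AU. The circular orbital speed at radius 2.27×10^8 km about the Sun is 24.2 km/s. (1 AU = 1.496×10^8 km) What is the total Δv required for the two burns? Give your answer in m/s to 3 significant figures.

Δv = 12000 m/s

From the circular-orbit relation v² = μ/r at r = 2.27×10^8 km: μ = v²r = (24.2)² × 2.27×10^8 = 1.32940×10^11 km³/s².
In km: r₁ = 1.52 × 1.496×10^8 = 2.27392×10^8 km; r₂ = 9.00 × 1.496×10^8 = 1.3464×10^9 km.
Semi-major axis of the transfer orbit: a_t = (2.27392×10^8 + 1.3464×10^9)/2 = 7.86896×10^8 km.
At r₁ the circular-orbit speed is v₁ = √(μ/r₁) = 24.179 km/s.
On the transfer ellipse at r₁, v² = μ(2/r − 1/a) gives v_p = √[μ(2/r₁ − 1/a_t)] = 31.628 km/s.
First burn Δv₁ = |v_p − v₁| = 7.449 km/s.
At r₂, v₂ = √(μ/r₂) = 9.937 km/s.
Transfer-orbit speed at r₂: v_a = √[μ(2/r₂ − 1/a_t)] = 5.342 km/s.
Second burn Δv₂ = |v₂ − v_a| = 4.595 km/s.
Total Δv = Δv₁ + Δv₂ = 12.04 km/s.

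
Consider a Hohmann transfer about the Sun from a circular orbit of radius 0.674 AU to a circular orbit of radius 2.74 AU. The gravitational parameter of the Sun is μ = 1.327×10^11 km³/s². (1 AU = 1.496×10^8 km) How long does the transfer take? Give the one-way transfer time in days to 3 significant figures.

In km: r₁ = 0.674 × 1.496×10^8 = 1.008304×10^8 km; r₂ = 2.74 × 1.496×10^8 = 4.09904×10^8 km.
Transfer-ellipse semi-major axis a_t = (r₁ + r₂)/2 = (1.008304×10^8 + 4.09904×10^8)/2 = 2.553672×10^8 km.
Transfer time t = π√(a_t³/μ) = π√((2.553672×10^8)³ / 1.327×10^11) = 3.519×10^7 s.
Converting: 3.519×10^7 s ÷ 86400 s/day = 407 days.

t = 407 days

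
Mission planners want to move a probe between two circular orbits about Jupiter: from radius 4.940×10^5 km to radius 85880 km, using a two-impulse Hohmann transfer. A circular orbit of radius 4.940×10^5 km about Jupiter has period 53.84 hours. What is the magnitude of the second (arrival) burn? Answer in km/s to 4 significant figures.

Δv₂ = 11.73 km/s

From Kepler's third law T² = 4π²r³/μ at r = 4.940×10^5 km, T = 53.84 hours = 53.84 × 3600 s = 1.93824×10^5 s: μ = 4π²r³/T² = 1.26685×10^8 km³/s².
Semi-major axis of the transfer orbit: a_t = (4.940×10^5 + 85880)/2 = 2.8994×10^5 km.
Circular speed at r = 85880 km: v_c = √(μ/r) = 38.4076 km/s.
Transfer-orbit speed at the same r (vis-viva, a = a_t): v_t = √[μ(2/r − 1/a_t)] = 50.1333 km/s.
Δv₂ = |v_t − v_c| = |50.1333 − 38.4076| = 11.73 km/s.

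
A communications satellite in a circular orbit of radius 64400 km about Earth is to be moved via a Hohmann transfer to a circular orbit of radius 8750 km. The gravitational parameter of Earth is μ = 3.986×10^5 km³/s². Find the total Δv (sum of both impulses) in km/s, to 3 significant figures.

Δv = 3.48 km/s

Transfer-ellipse semi-major axis a_t = (r₁ + r₂)/2 = (64400 + 8750)/2 = 36575 km.
Circular speed at r₁: v₁ = √(μ/r₁) = √(3.986×10^5/64400) = 2.488 km/s.
On the transfer ellipse at r₁, v² = μ(2/r − 1/a) gives v_a = √[μ(2/r₁ − 1/a_t)] = 1.217 km/s.
First burn Δv₁ = |v_a − v₁| = 1.271 km/s.
Circular speed at r₂: v₂ = √(μ/r₂) = 6.749 km/s.
Transfer-orbit speed at r₂: v_p = √[μ(2/r₂ − 1/a_t)] = 8.956 km/s.
Second burn Δv₂ = |v₂ − v_p| = 2.207 km/s.
Total Δv = Δv₁ + Δv₂ = 3.478 km/s.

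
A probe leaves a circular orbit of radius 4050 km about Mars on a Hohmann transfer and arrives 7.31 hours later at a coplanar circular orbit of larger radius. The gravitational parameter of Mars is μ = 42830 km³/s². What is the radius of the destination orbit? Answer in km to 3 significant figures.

Transfer time t = 7.31 hours = 26316 s, and t = π√(a_t³/μ).
So a_t = (μ t²/π²)^(1/3) = (42830 × (26316)² / π²)^(1/3) = 14431 km.
Since a_t = (r₁ + r₂)/2, r₂ = 2a_t − r₁ = 2×14431 − 4050 = 24812 km.

r₂ = 24800 km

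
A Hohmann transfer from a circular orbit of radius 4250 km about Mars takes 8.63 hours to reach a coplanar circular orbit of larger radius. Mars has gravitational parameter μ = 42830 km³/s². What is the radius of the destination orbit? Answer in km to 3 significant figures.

r₂ = 28000 km

Transfer time t = 8.63 hours = 31068 s, and t = π√(a_t³/μ).
So a_t = (μ t²/π²)^(1/3) = (42830 × (31068)² / π²)^(1/3) = 16120 km.
Since a_t = (r₁ + r₂)/2, r₂ = 2a_t − r₁ = 2×16120 − 4250 = 27990 km.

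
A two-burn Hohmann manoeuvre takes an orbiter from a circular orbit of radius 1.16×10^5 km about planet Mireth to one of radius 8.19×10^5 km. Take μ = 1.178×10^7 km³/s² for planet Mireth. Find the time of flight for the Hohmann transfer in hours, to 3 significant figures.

t = 81.3 hours

Transfer-ellipse semi-major axis a_t = (r₁ + r₂)/2 = (1.160×10^5 + 8.190×10^5)/2 = 4.675×10^5 km.
Transfer time t = π√(a_t³/μ) = π√((4.675×10^5)³ / 1.178×10^7) = 2.926×10^5 s.
Converting: 2.926×10^5 s ÷ 3600 s/hour = 81.3 hours.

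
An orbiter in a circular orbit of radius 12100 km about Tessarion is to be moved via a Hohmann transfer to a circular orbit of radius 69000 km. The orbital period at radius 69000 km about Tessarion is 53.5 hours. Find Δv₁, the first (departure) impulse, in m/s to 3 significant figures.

From Kepler's third law T² = 4π²r³/μ at r = 69000 km, T = 53.5 hours = 53.5 × 3600 s = 1.926×10^5 s: μ = 4π²r³/T² = 3.49619×10^5 km³/s².
Transfer-ellipse semi-major axis a_t = (r₁ + r₂)/2 = (12100 + 69000)/2 = 40550 km.
Circular speed at r = 12100 km: v_c = √(μ/r) = 5.375 km/s.
Vis-viva on the transfer ellipse at r = 12100 km gives v_t = √[μ(2/r − 1/a_t)] = 7.012 km/s.
Δv₁ = |v_t − v_c| = |7.012 − 5.375| = 1.637 km/s.

Δv₁ = 1640 m/s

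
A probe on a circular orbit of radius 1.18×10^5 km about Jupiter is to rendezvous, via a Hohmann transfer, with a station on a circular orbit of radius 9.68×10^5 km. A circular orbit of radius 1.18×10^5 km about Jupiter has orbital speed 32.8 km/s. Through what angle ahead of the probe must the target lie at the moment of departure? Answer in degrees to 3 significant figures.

φ = 104°

From the circular-orbit relation v² = μ/r at r = 1.18×10^5 km: μ = v²r = (32.8)² × 1.18×10^5 = 1.26949×10^8 km³/s².
Transfer-ellipse semi-major axis a_t = (r₁ + r₂)/2 = (1.180×10^5 + 9.680×10^5)/2 = 5.430×10^5 km.
Transfer time t = π√(a_t³/μ) = 1.1157×10^5 s.
The target's mean motion on its circular orbit is ω₂ = √(μ/r₂³) = 1.1830×10^-5 rad/s.
Angle swept by the target during transfer: ω₂·t = 1.3199 rad = 75.62°.
Arrival is 180° from departure on the ellipse, so φ = 180° − 75.62° = 104°.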